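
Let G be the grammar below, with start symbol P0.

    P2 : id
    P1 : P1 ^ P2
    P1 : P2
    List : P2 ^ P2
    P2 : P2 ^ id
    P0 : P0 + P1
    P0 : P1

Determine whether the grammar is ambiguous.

Witness: id ^ id

Derivation 1: P0 ⇒ P1 ⇒ P1 ^ P2 ⇒ P2 ^ P2 ⇒ id ^ P2 ⇒ id ^ id
Derivation 2: P0 ⇒ P1 ⇒ P2 ⇒ P2 ^ id ⇒ id ^ id

Two distinct leftmost derivations for the same string.

Ambiguous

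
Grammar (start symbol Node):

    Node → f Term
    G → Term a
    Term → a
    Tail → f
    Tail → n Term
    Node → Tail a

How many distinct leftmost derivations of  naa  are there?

1

Parse trees for naa:
  [Node [Tail n [Term a]] a]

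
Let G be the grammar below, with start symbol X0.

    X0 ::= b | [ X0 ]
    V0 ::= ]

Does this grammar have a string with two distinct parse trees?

(V0 is unreachable from X0, so its rules don't affect L(X0).) Each string is a nest of matched brackets around a single atom. An opening bracket forces the recursive rule; an atom forces the base rule.

Unambiguous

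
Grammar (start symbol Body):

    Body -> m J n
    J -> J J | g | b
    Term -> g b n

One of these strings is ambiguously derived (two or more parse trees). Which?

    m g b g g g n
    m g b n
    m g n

m g b g g g n

m g b g g g n: 14 trees
m g b n: 1 tree
m g n: 1 tree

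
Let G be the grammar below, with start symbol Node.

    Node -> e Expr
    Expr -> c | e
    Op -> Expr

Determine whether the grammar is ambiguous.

(Op is unreachable from Node, so its rules don't affect L(Node).) Restricted to the reachable nonterminals, every rule has the form A → t or A → t B, and no two rules for the same A share a first terminal. The grammar encodes a DFA — one run per string.

Unambiguous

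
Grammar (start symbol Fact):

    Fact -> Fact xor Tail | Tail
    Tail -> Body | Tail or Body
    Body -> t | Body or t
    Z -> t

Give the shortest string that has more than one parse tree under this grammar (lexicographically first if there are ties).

length 1: no string has ≥2 trees
length 3: t or t has 2 parse trees

Two derivations of t or t:
  Fact ⇒ Tail ⇒ Body ⇒ Body or t ⇒ t or t
  Fact ⇒ Tail ⇒ Tail or Body ⇒ Body or Body ⇒ t or Body ⇒ t or t

t or t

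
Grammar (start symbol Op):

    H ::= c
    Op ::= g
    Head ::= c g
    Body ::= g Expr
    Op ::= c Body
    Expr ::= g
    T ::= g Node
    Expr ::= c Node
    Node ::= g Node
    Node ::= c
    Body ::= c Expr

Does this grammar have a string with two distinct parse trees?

Only Op, Body, Expr, Node are reachable from Op; ignoring the rest: The reachable rules are right-linear with at most one rule per (nonterminal, next-terminal) pair. Each input token forces the next rule, so parsing is deterministic.

Unambiguous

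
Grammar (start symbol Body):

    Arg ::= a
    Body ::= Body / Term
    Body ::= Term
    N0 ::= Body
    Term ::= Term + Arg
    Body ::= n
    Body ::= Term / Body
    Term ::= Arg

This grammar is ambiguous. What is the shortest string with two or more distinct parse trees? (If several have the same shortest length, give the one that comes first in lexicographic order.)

a / a

length 1: no string has ≥2 trees
length 3: a / a has 2 parse trees

Two derivations of a / a:
  Body ⇒ Body / Term ⇒ Term / Term ⇒ Arg / Term ⇒ a / Term ⇒ a / Arg ⇒ a / a
  Body ⇒ Term / Body ⇒ Arg / Body ⇒ a / Body ⇒ a / Term ⇒ a / Arg ⇒ a / a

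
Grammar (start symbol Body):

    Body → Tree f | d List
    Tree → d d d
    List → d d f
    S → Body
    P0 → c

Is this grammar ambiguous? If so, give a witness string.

Witness: d d d f

Derivation 1: Body ⇒ Tree f ⇒ d d d f
Derivation 2: Body ⇒ d List ⇒ d d d f

Two distinct leftmost derivations for the same string.

Ambiguous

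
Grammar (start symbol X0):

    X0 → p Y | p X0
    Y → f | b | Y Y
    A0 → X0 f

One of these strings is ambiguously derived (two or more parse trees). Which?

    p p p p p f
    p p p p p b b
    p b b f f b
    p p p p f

p p p p p f: 1 tree
p p p p p b b: 1 tree
p b b f f b: 14 trees
p p p p f: 1 tree

p b b f f b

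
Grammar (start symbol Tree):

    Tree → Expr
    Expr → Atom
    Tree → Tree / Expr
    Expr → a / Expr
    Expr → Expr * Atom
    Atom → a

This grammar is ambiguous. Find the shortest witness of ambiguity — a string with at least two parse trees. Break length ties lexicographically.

a / a

length 1: no string has ≥2 trees
length 3: a / a has 2 parse trees

Two derivations of a / a:
  Tree ⇒ Expr ⇒ a / Expr ⇒ a / Atom ⇒ a / a
  Tree ⇒ Tree / Expr ⇒ Expr / Expr ⇒ Atom / Expr ⇒ a / Expr ⇒ a / Atom ⇒ a / a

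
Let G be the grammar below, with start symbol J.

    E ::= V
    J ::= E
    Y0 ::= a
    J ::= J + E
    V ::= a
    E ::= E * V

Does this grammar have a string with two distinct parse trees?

Only J, E, V are reachable from J; ignoring the rest: The grammar is stratified — J handles '+' (left-recursive), E handles '*', V atoms. Each operator has a fixed associativity and precedence level, so every string has one parse.

Unambiguous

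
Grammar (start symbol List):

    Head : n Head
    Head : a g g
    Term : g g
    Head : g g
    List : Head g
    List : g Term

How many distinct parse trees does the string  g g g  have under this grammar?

2

Parse trees for g g g:
  [List [Head g g] g]
  [List g [Term g g]]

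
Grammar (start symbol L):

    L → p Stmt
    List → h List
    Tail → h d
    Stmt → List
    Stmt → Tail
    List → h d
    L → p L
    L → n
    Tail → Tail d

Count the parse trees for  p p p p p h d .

2

Parse trees for p p p p p h d:
  [L p [L p [L p [L p [L p [Stmt [List h d]]]]]]]
  [L p [L p [L p [L p [L p [Stmt [Tail h d]]]]]]]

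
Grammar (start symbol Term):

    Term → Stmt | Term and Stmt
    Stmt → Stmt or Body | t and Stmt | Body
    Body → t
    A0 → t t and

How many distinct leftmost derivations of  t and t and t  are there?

4

Parse trees for t and t and t:
  [Term [Stmt t and [Stmt t and [Stmt [Body t]]]]]
  [Term [Term [Stmt [Body t]]] and [Stmt t and [Stmt [Body t]]]]
  [Term [Term [Stmt t and [Stmt [Body t]]]] and [Stmt [Body t]]]
  [Term [Term [Term [Stmt [Body t]]] and [Stmt [Body t]]] and [Stmt [Body t]]]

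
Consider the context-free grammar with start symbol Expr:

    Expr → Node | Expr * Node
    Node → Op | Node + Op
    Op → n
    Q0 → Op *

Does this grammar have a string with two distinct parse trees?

Unambiguous

(Q0 is unreachable from Expr, so its rules don't affect L(Expr).) Expr → Expr * Node | Node  ;  Node → Node + Op | Op  — a left-associative chain with Op at the bottom. Each string factors uniquely by precedence.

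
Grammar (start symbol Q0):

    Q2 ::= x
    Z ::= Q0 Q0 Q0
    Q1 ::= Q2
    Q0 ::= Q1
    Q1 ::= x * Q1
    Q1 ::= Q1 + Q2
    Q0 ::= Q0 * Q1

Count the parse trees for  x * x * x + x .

Parse trees for x * x * x + x:
  [Q0 [Q1 x * [Q1 x * [Q1 [Q1 [Q2 x]] + [Q2 x]]]]]
  [Q0 [Q1 x * [Q1 [Q1 x * [Q1 [Q2 x]]] + [Q2 x]]]]
  [Q0 [Q1 [Q1 x * [Q1 x * [Q1 [Q2 x]]]] + [Q2 x]]]
  [Q0 [Q0 [Q1 [Q2 x]]] * [Q1 x * [Q1 [Q1 [Q2 x]] + [Q2 x]]]]
  [Q0 [Q0 [Q1 [Q2 x]]] * [Q1 [Q1 x * [Q1 [Q2 x]]] + [Q2 x]]]
  [Q0 [Q0 [Q1 x * [Q1 [Q2 x]]]] * [Q1 [Q1 [Q2 x]] + [Q2 x]]]
  [Q0 [Q0 [Q0 [Q1 [Q2 x]]] * [Q1 [Q2 x]]] * [Q1 [Q1 [Q2 x]] + [Q2 x]]]

7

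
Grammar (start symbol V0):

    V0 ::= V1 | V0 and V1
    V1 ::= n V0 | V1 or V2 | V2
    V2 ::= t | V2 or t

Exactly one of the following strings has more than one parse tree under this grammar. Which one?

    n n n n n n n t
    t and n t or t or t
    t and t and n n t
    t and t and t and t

t and n t or t or t

n n n n n n n t: 1 tree
t and n t or t or t: 8 trees
t and t and n n t: 1 tree
t and t and t and t: 1 tree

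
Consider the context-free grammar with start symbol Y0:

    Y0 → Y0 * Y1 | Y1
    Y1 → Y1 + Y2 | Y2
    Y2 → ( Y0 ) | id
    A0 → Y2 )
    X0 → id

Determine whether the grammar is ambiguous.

Unambiguous

(A0, X0 are unreachable from Y0, so their rules don't affect L(Y0).) Y0 → Y0 * Y1 | Y1  ;  Y1 → Y1 + Y2 | Y2  — a left-associative chain with Y2 at the bottom. Each string factors uniquely by precedence.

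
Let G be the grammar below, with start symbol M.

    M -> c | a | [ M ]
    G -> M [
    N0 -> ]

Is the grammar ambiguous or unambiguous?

Unambiguous

Only M is reachable from M; ignoring the rest: Each string is a nest of matched brackets around a single atom. An opening bracket forces the recursive rule; an atom forces the base rule.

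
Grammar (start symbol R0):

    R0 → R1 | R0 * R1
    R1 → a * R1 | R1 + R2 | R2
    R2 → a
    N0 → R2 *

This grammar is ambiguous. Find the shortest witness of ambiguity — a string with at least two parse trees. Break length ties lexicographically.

a * a

length 1: no string has ≥2 trees
length 3: a * a has 2 parse trees

Two derivations of a * a:
  R0 ⇒ R1 ⇒ a * R1 ⇒ a * R2 ⇒ a * a
  R0 ⇒ R0 * R1 ⇒ R1 * R1 ⇒ R2 * R1 ⇒ a * R1 ⇒ a * R2 ⇒ a * a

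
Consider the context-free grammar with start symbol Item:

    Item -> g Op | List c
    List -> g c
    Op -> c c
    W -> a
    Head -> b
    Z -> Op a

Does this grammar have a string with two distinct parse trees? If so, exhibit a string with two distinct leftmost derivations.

Witness: g c c

Derivation 1: Item ⇒ g Op ⇒ g c c
Derivation 2: Item ⇒ List c ⇒ g c c

Two distinct leftmost derivations for the same string.

Ambiguous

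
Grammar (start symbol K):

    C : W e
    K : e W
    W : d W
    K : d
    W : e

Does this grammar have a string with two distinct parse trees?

(C is unreachable from K, so its rules don't affect L(K).) Restricted to the reachable nonterminals, every rule has the form A → t or A → t B, and no two rules for the same A share a first terminal. The grammar encodes a DFA — one run per string.

Unambiguous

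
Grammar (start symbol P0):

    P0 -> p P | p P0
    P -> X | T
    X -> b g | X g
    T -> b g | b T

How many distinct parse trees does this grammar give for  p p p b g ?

Parse trees for p p p b g:
  [P0 p [P0 p [P0 p [P [X b g]]]]]
  [P0 p [P0 p [P0 p [P [T b g]]]]]

2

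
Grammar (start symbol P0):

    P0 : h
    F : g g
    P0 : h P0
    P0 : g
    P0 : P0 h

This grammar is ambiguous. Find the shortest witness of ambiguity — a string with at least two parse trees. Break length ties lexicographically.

length 1: no string has ≥2 trees
length 2: h h has 2 parse trees

Two derivations of h h:
  P0 ⇒ h P0 ⇒ h h
  P0 ⇒ P0 h ⇒ h h

h h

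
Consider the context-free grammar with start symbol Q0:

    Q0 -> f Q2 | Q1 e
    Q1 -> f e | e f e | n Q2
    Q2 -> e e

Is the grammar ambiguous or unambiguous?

Witness: f e e

Derivation 1: Q0 ⇒ f Q2 ⇒ f e e
Derivation 2: Q0 ⇒ Q1 e ⇒ f e e

Two distinct leftmost derivations for the same string.

Ambiguous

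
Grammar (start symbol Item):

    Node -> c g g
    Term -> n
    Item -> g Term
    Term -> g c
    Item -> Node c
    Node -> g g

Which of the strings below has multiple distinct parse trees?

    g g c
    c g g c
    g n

g g c

g g c: 2 trees
c g g c: 1 tree
g n: 1 tree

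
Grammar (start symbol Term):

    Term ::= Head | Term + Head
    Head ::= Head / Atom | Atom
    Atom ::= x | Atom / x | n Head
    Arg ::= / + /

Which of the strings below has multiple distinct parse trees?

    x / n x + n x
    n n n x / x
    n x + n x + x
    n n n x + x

x / n x + n x: 1 tree
n n n x / x: 8 trees
n x + n x + x: 1 tree
n n n x + x: 1 tree

n n n x / x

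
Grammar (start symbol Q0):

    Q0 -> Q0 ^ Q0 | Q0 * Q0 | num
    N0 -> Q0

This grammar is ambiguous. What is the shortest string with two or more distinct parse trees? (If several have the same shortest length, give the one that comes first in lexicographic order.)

num * num * num

length 1: no string has ≥2 trees
length 3: no string has ≥2 trees
length 5: num * num * num has 2 parse trees

Two derivations of num * num * num:
  Q0 ⇒ Q0 * Q0 ⇒ Q0 * Q0 * Q0 ⇒ num * Q0 * Q0 ⇒ num * num * Q0 ⇒ num * num * num
  Q0 ⇒ Q0 * Q0 ⇒ num * Q0 ⇒ num * Q0 * Q0 ⇒ num * num * Q0 ⇒ num * num * num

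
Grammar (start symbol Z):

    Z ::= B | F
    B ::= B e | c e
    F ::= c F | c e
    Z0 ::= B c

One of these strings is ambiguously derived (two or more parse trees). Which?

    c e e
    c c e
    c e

c e e: 1 tree
c c e: 1 tree
c e: 2 trees

c e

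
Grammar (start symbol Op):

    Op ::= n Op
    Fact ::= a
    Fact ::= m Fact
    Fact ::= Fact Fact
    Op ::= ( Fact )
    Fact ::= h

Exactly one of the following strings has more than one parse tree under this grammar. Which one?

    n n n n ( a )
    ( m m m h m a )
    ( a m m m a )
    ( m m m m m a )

( m m m h m a )

n n n n ( a ): 1 tree
( m m m h m a ): 4 trees
( a m m m a ): 1 tree
( m m m m m a ): 1 tree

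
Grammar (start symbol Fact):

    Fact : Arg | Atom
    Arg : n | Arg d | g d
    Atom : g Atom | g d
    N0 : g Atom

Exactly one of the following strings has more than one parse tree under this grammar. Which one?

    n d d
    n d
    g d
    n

n d d: 1 tree
n d: 1 tree
g d: 2 trees
n: 1 tree

g d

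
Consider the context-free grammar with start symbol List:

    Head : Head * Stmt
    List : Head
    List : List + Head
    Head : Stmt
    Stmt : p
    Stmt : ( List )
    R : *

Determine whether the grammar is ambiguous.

Unambiguous

Only List, Head, Stmt are reachable from List; ignoring the rest: This is a standard precedence ladder (List over Head over Stmt), with each level left-recursive on its own operator ('+' at List, '*' at Head). That structure is LR(1), hence unambiguous.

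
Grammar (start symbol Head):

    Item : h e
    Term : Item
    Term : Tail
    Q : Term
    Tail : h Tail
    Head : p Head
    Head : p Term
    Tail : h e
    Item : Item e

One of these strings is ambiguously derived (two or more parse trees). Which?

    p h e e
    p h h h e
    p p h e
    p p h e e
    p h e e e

p p h e

p h e e: 1 tree
p h h h e: 1 tree
p p h e: 2 trees
p p h e e: 1 tree
p h e e e: 1 tree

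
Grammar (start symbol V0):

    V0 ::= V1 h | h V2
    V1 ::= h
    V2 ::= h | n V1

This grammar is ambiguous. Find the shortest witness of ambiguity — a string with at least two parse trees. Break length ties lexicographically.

length 2: h h has 2 parse trees

Two derivations of h h:
  V0 ⇒ V1 h ⇒ h h
  V0 ⇒ h V2 ⇒ h h

h h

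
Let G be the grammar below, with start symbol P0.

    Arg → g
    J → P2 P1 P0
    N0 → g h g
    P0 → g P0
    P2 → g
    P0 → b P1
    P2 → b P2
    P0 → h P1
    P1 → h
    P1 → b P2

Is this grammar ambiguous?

Unambiguous

Only P0, P1, P2 are reachable from P0; ignoring the rest: Each reachable nonterminal has at most one production per leading terminal, and all productions are right-linear; the derivation is determined token-by-token.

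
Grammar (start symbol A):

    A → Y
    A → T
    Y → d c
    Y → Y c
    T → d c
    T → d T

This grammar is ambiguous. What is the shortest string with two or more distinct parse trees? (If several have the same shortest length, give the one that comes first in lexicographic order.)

d c

length 2: d c has 2 parse trees

Two derivations of d c:
  A ⇒ Y ⇒ d c
  A ⇒ T ⇒ d c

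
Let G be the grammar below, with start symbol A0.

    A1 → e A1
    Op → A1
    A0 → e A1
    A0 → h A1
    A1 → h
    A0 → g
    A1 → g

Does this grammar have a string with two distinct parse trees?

Unambiguous

Only A0, A1 are reachable from A0; ignoring the rest: The reachable rules are right-linear with at most one rule per (nonterminal, next-terminal) pair. Each input token forces the next rule, so parsing is deterministic.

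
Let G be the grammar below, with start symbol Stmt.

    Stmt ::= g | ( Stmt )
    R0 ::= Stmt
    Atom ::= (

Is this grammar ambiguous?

Unambiguous

(R0, Atom are unreachable from Stmt, so their rules don't affect L(Stmt).) Each string is a nest of matched brackets around a single atom. An opening bracket forces the recursive rule; an atom forces the base rule.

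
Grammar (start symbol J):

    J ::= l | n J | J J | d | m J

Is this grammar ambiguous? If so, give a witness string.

Ambiguous

Witness: d d d

Derivation 1: J ⇒ J J ⇒ J J J ⇒ d J J ⇒ d d J ⇒ d d d
Derivation 2: J ⇒ J J ⇒ d J ⇒ d J J ⇒ d d J ⇒ d d d

Two distinct leftmost derivations for the same string.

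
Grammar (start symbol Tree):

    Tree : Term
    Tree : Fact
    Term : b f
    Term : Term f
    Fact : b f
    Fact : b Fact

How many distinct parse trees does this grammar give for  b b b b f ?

1

Parse trees for b b b b f:
  [Tree [Fact b [Fact b [Fact b [Fact b f]]]]]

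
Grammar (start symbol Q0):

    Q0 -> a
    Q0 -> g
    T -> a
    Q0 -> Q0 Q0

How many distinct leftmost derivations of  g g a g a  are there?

14

Parse trees for g g a g a (showing first 6 of 14):
  [Q0 [Q0 g] [Q0 [Q0 g] [Q0 [Q0 a] [Q0 [Q0 g] [Q0 a]]]]]
  [Q0 [Q0 g] [Q0 [Q0 g] [Q0 [Q0 [Q0 a] [Q0 g]] [Q0 a]]]]
  [Q0 [Q0 g] [Q0 [Q0 [Q0 g] [Q0 a]] [Q0 [Q0 g] [Q0 a]]]]
  [Q0 [Q0 g] [Q0 [Q0 [Q0 g] [Q0 [Q0 a] [Q0 g]]] [Q0 a]]]
  [Q0 [Q0 g] [Q0 [Q0 [Q0 [Q0 g] [Q0 a]] [Q0 g]] [Q0 a]]]
  [Q0 [Q0 [Q0 g] [Q0 g]] [Q0 [Q0 a] [Q0 [Q0 g] [Q0 a]]]]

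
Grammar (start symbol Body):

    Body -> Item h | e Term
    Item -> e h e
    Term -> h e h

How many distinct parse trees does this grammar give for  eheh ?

Parse trees for eheh:
  [Body [Item e h e] h]
  [Body e [Term h e h]]

2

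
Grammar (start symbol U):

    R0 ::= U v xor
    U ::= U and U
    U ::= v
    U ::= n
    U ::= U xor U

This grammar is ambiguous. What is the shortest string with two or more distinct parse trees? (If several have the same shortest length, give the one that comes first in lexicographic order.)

length 1: no string has ≥2 trees
length 3: no string has ≥2 trees
length 5: n and n and n has 2 parse trees

Two derivations of n and n and n:
  U ⇒ U and U ⇒ U and U and U ⇒ n and U and U ⇒ n and n and U ⇒ n and n and n
  U ⇒ U and U ⇒ n and U ⇒ n and U and U ⇒ n and n and U ⇒ n and n and n

n and n and n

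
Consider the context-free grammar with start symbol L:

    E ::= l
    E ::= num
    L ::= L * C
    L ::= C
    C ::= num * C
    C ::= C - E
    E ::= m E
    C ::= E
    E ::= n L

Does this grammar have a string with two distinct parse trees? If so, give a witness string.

Ambiguous

Witness: num * l

Derivation 1: L ⇒ L * C ⇒ C * C ⇒ E * C ⇒ num * C ⇒ num * E ⇒ num * l
Derivation 2: L ⇒ C ⇒ num * C ⇒ num * E ⇒ num * l

Two distinct leftmost derivations for the same string.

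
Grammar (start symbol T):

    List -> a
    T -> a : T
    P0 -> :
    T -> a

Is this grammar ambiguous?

Unambiguous

Only T is reachable from T; ignoring the rest: The reachable grammar is A → atom sep A | atom. Each atom is followed by either the separator (recurse) or end-of-string (stop) — no choice point.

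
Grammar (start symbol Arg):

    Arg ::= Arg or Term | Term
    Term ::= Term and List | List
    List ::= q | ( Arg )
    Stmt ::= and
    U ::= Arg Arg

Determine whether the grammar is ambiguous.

Only Arg, Term, List are reachable from Arg; ignoring the rest: The grammar is stratified — Arg handles 'or' (left-recursive), Term handles 'and', List atoms. Each operator has a fixed associativity and precedence level, so every string has one parse.

Unambiguous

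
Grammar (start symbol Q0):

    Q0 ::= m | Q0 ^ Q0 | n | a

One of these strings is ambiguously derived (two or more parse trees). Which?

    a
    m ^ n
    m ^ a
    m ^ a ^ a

m ^ a ^ a

a: 1 tree
m ^ n: 1 tree
m ^ a: 1 tree
m ^ a ^ a: 2 trees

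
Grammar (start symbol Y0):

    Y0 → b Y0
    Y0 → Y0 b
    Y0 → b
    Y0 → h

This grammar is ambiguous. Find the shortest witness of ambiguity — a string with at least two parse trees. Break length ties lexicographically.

length 1: no string has ≥2 trees
length 2: b b has 2 parse trees

Two derivations of b b:
  Y0 ⇒ b Y0 ⇒ b b
  Y0 ⇒ Y0 b ⇒ b b

b b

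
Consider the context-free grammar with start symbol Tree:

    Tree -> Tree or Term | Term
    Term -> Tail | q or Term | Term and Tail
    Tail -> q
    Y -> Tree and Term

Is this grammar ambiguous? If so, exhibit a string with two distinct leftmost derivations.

Witness: q or q

Derivation 1: Tree ⇒ Tree or Term ⇒ Term or Term ⇒ Tail or Term ⇒ q or Term ⇒ q or Tail ⇒ q or q
Derivation 2: Tree ⇒ Term ⇒ q or Term ⇒ q or Tail ⇒ q or q

Two distinct leftmost derivations for the same string.

Ambiguous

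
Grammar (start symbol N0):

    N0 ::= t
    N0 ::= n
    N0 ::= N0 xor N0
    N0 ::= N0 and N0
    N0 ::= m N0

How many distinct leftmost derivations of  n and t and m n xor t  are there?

Parse trees for n and t and m n xor t:
  [N0 [N0 [N0 n] and [N0 [N0 t] and [N0 m [N0 n]]]] xor [N0 t]]
  [N0 [N0 [N0 [N0 n] and [N0 t]] and [N0 m [N0 n]]] xor [N0 t]]
  [N0 [N0 n] and [N0 [N0 [N0 t] and [N0 m [N0 n]]] xor [N0 t]]]
  [N0 [N0 n] and [N0 [N0 t] and [N0 [N0 m [N0 n]] xor [N0 t]]]]
  [N0 [N0 n] and [N0 [N0 t] and [N0 m [N0 [N0 n] xor [N0 t]]]]]
  [N0 [N0 [N0 n] and [N0 t]] and [N0 [N0 m [N0 n]] xor [N0 t]]]
  [N0 [N0 [N0 n] and [N0 t]] and [N0 m [N0 [N0 n] xor [N0 t]]]]

7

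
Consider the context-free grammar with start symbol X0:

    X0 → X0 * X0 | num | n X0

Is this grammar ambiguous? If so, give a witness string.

Witness: n num * num

Derivation 1: X0 ⇒ X0 * X0 ⇒ n X0 * X0 ⇒ n num * X0 ⇒ n num * num
Derivation 2: X0 ⇒ n X0 ⇒ n X0 * X0 ⇒ n num * X0 ⇒ n num * num

Two distinct leftmost derivations for the same string.

Ambiguous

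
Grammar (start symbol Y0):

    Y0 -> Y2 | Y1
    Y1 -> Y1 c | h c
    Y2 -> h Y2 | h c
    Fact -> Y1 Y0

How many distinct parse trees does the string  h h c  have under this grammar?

1

Parse trees for h h c:
  [Y0 [Y2 h [Y2 h c]]]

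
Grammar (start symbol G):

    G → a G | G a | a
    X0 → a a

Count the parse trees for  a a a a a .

16

Parse trees for a a a a a (showing first 6 of 16):
  [G a [G a [G a [G a [G a]]]]]
  [G a [G a [G a [G [G a] a]]]]
  [G a [G a [G [G a [G a]] a]]]
  [G a [G a [G [G [G a] a] a]]]
  [G a [G [G a [G a [G a]]] a]]
  [G a [G [G a [G [G a] a]] a]]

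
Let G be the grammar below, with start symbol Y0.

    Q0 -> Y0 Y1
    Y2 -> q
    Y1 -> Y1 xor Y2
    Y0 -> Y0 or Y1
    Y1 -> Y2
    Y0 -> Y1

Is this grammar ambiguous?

Only Y0, Y1, Y2 are reachable from Y0; ignoring the rest: The grammar is stratified — Y0 handles 'or' (left-recursive), Y1 handles 'xor', Y2 atoms. Each operator has a fixed associativity and precedence level, so every string has one parse.

Unambiguous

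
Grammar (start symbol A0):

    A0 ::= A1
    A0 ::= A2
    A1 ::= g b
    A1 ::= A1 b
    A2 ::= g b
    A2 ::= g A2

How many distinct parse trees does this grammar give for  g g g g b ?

1

Parse trees for g g g g b:
  [A0 [A2 g [A2 g [A2 g [A2 g b]]]]]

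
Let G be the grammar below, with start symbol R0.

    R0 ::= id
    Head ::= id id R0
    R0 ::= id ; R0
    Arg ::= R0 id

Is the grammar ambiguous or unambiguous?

Only R0 is reachable from R0; ignoring the rest: Right-recursive list with a separator: after each atom, whether the separator follows determines the rule. One parse per string.

Unambiguous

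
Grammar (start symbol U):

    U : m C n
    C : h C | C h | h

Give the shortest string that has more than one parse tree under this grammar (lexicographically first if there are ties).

length 3: no string has ≥2 trees
length 4: m h h n has 2 parse trees

Two derivations of m h h n:
  U ⇒ m C n ⇒ m h C n ⇒ m h h n
  U ⇒ m C n ⇒ m C h n ⇒ m h h n

m h h n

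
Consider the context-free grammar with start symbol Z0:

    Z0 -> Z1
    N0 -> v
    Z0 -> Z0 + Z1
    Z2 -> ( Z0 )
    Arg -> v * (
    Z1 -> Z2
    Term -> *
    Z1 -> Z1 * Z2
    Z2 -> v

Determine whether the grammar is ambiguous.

Unambiguous

(N0, Arg, Term are unreachable from Z0, so their rules don't affect L(Z0).) This is a standard precedence ladder (Z0 over Z1 over Z2), with each level left-recursive on its own operator ('+' at Z0, '*' at Z1). That structure is LR(1), hence unambiguous.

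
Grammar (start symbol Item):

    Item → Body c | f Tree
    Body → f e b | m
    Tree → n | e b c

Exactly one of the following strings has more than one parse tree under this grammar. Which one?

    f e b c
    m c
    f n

f e b c

f e b c: 2 trees
m c: 1 tree
f n: 1 tree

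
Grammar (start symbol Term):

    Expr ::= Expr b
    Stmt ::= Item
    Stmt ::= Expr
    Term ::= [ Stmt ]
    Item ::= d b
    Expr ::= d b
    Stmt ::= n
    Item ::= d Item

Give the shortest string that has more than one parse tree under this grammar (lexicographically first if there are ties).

length 3: no string has ≥2 trees
length 4: [ d b ] has 2 parse trees

Two derivations of [ d b ]:
  Term ⇒ [ Stmt ] ⇒ [ Item ] ⇒ [ d b ]
  Term ⇒ [ Stmt ] ⇒ [ Expr ] ⇒ [ d b ]

[ d b ]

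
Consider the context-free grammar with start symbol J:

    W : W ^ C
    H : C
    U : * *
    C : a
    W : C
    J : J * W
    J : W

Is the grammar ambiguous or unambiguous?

Unambiguous

Only J, W, C are reachable from J; ignoring the rest: This is a standard precedence ladder (J over W over C), with each level left-recursive on its own operator ('*' at J, '^' at W). That structure is LR(1), hence unambiguous.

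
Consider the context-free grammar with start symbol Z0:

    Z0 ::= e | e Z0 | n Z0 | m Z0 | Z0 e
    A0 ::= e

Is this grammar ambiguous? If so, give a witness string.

Ambiguous

Witness: e e

Derivation 1: Z0 ⇒ e Z0 ⇒ e e
Derivation 2: Z0 ⇒ Z0 e ⇒ e e

Two distinct leftmost derivations for the same string.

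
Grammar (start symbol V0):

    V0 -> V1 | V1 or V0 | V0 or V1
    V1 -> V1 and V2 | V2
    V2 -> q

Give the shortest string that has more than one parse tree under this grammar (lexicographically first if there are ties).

length 1: no string has ≥2 trees
length 3: q or q has 2 parse trees

Two derivations of q or q:
  V0 ⇒ V1 or V0 ⇒ V2 or V0 ⇒ q or V0 ⇒ q or V1 ⇒ q or V2 ⇒ q or q
  V0 ⇒ V0 or V1 ⇒ V1 or V1 ⇒ V2 or V1 ⇒ q or V1 ⇒ q or V2 ⇒ q or q

q or q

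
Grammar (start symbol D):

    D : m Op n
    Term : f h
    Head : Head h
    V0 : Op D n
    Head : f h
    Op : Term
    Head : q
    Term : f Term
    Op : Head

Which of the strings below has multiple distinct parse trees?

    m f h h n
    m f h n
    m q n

m f h n

m f h h n: 1 tree
m f h n: 2 trees
m q n: 1 tree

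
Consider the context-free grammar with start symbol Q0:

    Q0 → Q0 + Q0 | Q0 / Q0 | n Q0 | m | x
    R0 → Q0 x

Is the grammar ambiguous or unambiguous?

Ambiguous

Witness: n m + m

Derivation 1: Q0 ⇒ Q0 + Q0 ⇒ n Q0 + Q0 ⇒ n m + Q0 ⇒ n m + m
Derivation 2: Q0 ⇒ n Q0 ⇒ n Q0 + Q0 ⇒ n m + Q0 ⇒ n m + m

Two distinct leftmost derivations for the same string.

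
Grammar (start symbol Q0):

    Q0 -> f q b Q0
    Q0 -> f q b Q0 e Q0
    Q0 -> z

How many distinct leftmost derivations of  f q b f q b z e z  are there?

Parse trees for f q b f q b z e z:
  [Q0 f q b [Q0 f q b [Q0 z] e [Q0 z]]]
  [Q0 f q b [Q0 f q b [Q0 z]] e [Q0 z]]

2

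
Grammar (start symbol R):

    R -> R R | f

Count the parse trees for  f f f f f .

Parse trees for f f f f f (showing first 6 of 14):
  [R [R f] [R [R f] [R [R f] [R [R f] [R f]]]]]
  [R [R f] [R [R f] [R [R [R f] [R f]] [R f]]]]
  [R [R f] [R [R [R f] [R f]] [R [R f] [R f]]]]
  [R [R f] [R [R [R f] [R [R f] [R f]]] [R f]]]
  [R [R f] [R [R [R [R f] [R f]] [R f]] [R f]]]
  [R [R [R f] [R f]] [R [R f] [R [R f] [R f]]]]

14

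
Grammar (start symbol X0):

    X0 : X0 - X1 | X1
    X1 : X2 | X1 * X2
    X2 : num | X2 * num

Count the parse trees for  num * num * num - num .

Parse trees for num * num * num - num:
  [X0 [X0 [X1 [X2 [X2 [X2 num] * num] * num]]] - [X1 [X2 num]]]
  [X0 [X0 [X1 [X1 [X2 num]] * [X2 [X2 num] * num]]] - [X1 [X2 num]]]
  [X0 [X0 [X1 [X1 [X2 [X2 num] * num]] * [X2 num]]] - [X1 [X2 num]]]
  [X0 [X0 [X1 [X1 [X1 [X2 num]] * [X2 num]] * [X2 num]]] - [X1 [X2 num]]]

4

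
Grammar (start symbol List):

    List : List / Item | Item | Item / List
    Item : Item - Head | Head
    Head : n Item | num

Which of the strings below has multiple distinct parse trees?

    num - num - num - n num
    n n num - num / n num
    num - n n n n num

num - num - num - n num: 1 tree
n n num - num / n num: 6 trees
num - n n n n num: 1 tree

n n num - num / n num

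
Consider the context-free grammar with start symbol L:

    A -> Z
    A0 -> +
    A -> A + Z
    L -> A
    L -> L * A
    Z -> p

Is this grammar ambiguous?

Unambiguous

Only L, A, Z are reachable from L; ignoring the rest: This is a standard precedence ladder (L over A over Z), with each level left-recursive on its own operator ('*' at L, '+' at A). That structure is LR(1), hence unambiguous.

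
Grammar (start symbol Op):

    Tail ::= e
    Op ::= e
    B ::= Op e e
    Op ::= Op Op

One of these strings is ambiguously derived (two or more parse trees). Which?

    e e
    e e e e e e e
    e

e e: 1 tree
e e e e e e e: 132 trees
e: 1 tree

e e e e e e e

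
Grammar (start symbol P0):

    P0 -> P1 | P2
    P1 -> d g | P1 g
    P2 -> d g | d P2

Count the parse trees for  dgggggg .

Parse trees for dgggggg:
  [P0 [P1 [P1 [P1 [P1 [P1 [P1 d g] g] g] g] g] g]]

1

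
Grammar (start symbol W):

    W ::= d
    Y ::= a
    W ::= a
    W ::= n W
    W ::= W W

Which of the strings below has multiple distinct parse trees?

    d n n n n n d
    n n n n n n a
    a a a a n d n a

d n n n n n d: 1 tree
n n n n n n a: 1 tree
a a a a n d n a: 56 trees

a a a a n d n a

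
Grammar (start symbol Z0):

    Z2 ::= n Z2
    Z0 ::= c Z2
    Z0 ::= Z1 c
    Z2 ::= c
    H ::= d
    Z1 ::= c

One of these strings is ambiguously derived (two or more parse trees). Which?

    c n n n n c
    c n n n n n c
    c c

c n n n n c: 1 tree
c n n n n n c: 1 tree
c c: 2 trees

c c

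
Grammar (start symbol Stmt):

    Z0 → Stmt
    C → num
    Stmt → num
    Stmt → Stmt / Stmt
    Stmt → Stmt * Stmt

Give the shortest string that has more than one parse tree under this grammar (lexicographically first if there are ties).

num * num * num

length 1: no string has ≥2 trees
length 3: no string has ≥2 trees
length 5: num * num * num has 2 parse trees

Two derivations of num * num * num:
  Stmt ⇒ Stmt * Stmt ⇒ num * Stmt ⇒ num * Stmt * Stmt ⇒ num * num * Stmt ⇒ num * num * num
  Stmt ⇒ Stmt * Stmt ⇒ Stmt * Stmt * Stmt ⇒ num * Stmt * Stmt ⇒ num * num * Stmt ⇒ num * num * num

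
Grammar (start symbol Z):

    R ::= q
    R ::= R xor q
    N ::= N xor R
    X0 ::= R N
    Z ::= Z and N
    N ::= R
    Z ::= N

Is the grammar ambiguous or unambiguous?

Ambiguous

Witness: q xor q

Derivation 1: Z ⇒ N ⇒ N xor R ⇒ R xor R ⇒ q xor R ⇒ q xor q
Derivation 2: Z ⇒ N ⇒ R ⇒ R xor q ⇒ q xor q

Two distinct leftmost derivations for the same string.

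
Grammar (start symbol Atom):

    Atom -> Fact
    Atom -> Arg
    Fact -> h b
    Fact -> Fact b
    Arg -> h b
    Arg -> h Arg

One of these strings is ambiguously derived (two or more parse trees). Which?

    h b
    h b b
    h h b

h b: 2 trees
h b b: 1 tree
h h b: 1 tree

h b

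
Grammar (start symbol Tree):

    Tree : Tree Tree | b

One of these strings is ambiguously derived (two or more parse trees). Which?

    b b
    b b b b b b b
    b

b b b b b b b

b b: 1 tree
b b b b b b b: 132 trees
b: 1 tree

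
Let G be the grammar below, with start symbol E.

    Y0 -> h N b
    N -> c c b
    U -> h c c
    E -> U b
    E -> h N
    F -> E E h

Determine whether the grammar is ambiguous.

Witness: h c c b

Derivation 1: E ⇒ U b ⇒ h c c b
Derivation 2: E ⇒ h N ⇒ h c c b

Two distinct leftmost derivations for the same string.

Ambiguous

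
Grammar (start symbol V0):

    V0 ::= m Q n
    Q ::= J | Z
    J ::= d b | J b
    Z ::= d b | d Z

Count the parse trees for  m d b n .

2

Parse trees for m d b n:
  [V0 m [Q [J d b]] n]
  [V0 m [Q [Z d b]] n]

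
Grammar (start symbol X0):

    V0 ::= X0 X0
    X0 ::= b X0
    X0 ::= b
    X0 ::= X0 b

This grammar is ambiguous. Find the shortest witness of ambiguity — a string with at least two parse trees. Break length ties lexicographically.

b b

length 1: no string has ≥2 trees
length 2: b b has 2 parse trees

Two derivations of b b:
  X0 ⇒ b X0 ⇒ b b
  X0 ⇒ X0 b ⇒ b b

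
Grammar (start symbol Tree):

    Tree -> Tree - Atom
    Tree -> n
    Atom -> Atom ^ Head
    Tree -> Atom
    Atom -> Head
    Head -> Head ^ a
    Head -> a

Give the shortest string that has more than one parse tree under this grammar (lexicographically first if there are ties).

a ^ a

length 1: no string has ≥2 trees
length 3: a ^ a has 2 parse trees

Two derivations of a ^ a:
  Tree ⇒ Atom ⇒ Atom ^ Head ⇒ Head ^ Head ⇒ a ^ Head ⇒ a ^ a
  Tree ⇒ Atom ⇒ Head ⇒ Head ^ a ⇒ a ^ a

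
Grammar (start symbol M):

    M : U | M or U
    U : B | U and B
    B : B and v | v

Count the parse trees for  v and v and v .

4

Parse trees for v and v and v:
  [M [U [B [B [B v] and v] and v]]]
  [M [U [U [B v]] and [B [B v] and v]]]
  [M [U [U [B [B v] and v]] and [B v]]]
  [M [U [U [U [B v]] and [B v]] and [B v]]]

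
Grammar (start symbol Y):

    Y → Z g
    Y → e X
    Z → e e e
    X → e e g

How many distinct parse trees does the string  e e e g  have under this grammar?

Parse trees for e e e g:
  [Y [Z e e e] g]
  [Y e [X e e g]]

2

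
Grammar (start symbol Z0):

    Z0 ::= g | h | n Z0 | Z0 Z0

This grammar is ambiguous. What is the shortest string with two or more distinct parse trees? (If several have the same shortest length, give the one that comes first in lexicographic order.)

g g g

length 1: no string has ≥2 trees
length 2: no string has ≥2 trees
length 3: g g g has 2 parse trees

Two derivations of g g g:
  Z0 ⇒ Z0 Z0 ⇒ g Z0 ⇒ g Z0 Z0 ⇒ g g Z0 ⇒ g g g
  Z0 ⇒ Z0 Z0 ⇒ Z0 Z0 Z0 ⇒ g Z0 Z0 ⇒ g g Z0 ⇒ g g g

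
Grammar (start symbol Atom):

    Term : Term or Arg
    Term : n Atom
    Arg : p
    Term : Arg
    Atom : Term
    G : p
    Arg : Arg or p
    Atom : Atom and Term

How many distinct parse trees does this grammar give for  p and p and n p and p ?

2

Parse trees for p and p and n p and p:
  [Atom [Atom [Atom [Term [Arg p]]] and [Term [Arg p]]] and [Term n [Atom [Atom [Term [Arg p]]] and [Term [Arg p]]]]]
  [Atom [Atom [Atom [Atom [Term [Arg p]]] and [Term [Arg p]]] and [Term n [Atom [Term [Arg p]]]]] and [Term [Arg p]]]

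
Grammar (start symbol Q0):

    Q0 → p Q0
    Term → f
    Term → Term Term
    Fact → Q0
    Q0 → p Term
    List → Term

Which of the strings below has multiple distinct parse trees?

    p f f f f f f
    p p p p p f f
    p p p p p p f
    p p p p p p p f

p f f f f f f

p f f f f f f: 42 trees
p p p p p f f: 1 tree
p p p p p p f: 1 tree
p p p p p p p f: 1 tree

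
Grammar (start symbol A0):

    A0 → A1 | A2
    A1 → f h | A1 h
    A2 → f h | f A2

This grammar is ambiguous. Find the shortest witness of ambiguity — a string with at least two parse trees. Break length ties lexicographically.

length 2: f h has 2 parse trees

Two derivations of f h:
  A0 ⇒ A1 ⇒ f h
  A0 ⇒ A2 ⇒ f h

f h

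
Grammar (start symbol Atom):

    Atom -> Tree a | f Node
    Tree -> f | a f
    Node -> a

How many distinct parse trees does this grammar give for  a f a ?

1

Parse trees for a f a:
  [Atom [Tree a f] a]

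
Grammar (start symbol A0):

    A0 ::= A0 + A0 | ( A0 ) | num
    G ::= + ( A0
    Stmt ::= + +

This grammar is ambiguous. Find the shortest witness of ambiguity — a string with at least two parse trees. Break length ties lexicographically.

num + num + num

length 1: no string has ≥2 trees
length 3: no string has ≥2 trees
length 5: num + num + num has 2 parse trees

Two derivations of num + num + num:
  A0 ⇒ A0 + A0 ⇒ A0 + A0 + A0 ⇒ num + A0 + A0 ⇒ num + num + A0 ⇒ num + num + num
  A0 ⇒ A0 + A0 ⇒ num + A0 ⇒ num + A0 + A0 ⇒ num + num + A0 ⇒ num + num + num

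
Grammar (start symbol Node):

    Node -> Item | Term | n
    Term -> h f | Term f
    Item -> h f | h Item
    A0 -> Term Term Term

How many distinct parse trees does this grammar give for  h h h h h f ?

1

Parse trees for h h h h h f:
  [Node [Item h [Item h [Item h [Item h [Item h f]]]]]]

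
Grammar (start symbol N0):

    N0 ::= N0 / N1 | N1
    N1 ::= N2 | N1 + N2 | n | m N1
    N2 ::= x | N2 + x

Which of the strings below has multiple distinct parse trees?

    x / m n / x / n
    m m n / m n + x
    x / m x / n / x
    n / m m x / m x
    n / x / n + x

x / m n / x / n: 1 tree
m m n / m n + x: 2 trees
x / m x / n / x: 1 tree
n / m m x / m x: 1 tree
n / x / n + x: 1 tree

m m n / m n + x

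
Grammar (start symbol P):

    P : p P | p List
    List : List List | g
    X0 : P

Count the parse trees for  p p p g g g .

2

Parse trees for p p p g g g:
  [P p [P p [P p [List [List g] [List [List g] [List g]]]]]]
  [P p [P p [P p [List [List [List g] [List g]] [List g]]]]]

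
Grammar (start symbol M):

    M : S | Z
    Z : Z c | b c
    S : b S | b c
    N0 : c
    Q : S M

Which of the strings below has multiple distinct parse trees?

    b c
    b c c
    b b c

b c: 2 trees
b c c: 1 tree
b b c: 1 tree

b c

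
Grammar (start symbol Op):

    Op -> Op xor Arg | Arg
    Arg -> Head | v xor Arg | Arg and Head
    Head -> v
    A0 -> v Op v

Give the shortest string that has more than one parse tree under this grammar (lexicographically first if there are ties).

v xor v

length 1: no string has ≥2 trees
length 3: v xor v has 2 parse trees

Two derivations of v xor v:
  Op ⇒ Op xor Arg ⇒ Arg xor Arg ⇒ Head xor Arg ⇒ v xor Arg ⇒ v xor Head ⇒ v xor v
  Op ⇒ Arg ⇒ v xor Arg ⇒ v xor Head ⇒ v xor v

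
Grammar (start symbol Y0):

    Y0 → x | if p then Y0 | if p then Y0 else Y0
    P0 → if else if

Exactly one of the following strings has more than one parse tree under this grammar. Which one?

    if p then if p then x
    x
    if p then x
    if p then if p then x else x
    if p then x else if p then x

if p then if p then x else x

if p then if p then x: 1 tree
x: 1 tree
if p then x: 1 tree
if p then if p then x else x: 2 trees
if p then x else if p then x: 1 tree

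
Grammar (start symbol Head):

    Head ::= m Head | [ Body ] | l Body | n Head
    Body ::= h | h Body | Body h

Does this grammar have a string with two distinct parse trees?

Witness: l h h

Derivation 1: Head ⇒ l Body ⇒ l h Body ⇒ l h h
Derivation 2: Head ⇒ l Body ⇒ l Body h ⇒ l h h

Two distinct leftmost derivations for the same string.

Ambiguous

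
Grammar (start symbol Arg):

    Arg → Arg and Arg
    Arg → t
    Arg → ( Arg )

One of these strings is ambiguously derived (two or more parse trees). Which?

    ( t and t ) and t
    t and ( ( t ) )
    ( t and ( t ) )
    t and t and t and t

t and t and t and t

( t and t ) and t: 1 tree
t and ( ( t ) ): 1 tree
( t and ( t ) ): 1 tree
t and t and t and t: 5 trees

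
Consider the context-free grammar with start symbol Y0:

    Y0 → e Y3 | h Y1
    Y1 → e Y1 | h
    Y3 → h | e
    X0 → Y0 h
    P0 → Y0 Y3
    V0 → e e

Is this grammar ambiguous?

Unambiguous

Only Y0, Y1, Y3 are reachable from Y0; ignoring the rest: Each reachable nonterminal has at most one production per leading terminal, and all productions are right-linear; the derivation is determined token-by-token.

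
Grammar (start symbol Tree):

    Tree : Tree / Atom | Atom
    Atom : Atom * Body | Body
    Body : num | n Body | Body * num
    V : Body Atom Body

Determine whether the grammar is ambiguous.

Ambiguous

Witness: num * num

Derivation 1: Tree ⇒ Atom ⇒ Atom * Body ⇒ Body * Body ⇒ num * Body ⇒ num * num
Derivation 2: Tree ⇒ Atom ⇒ Body ⇒ Body * num ⇒ num * num

Two distinct leftmost derivations for the same string.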